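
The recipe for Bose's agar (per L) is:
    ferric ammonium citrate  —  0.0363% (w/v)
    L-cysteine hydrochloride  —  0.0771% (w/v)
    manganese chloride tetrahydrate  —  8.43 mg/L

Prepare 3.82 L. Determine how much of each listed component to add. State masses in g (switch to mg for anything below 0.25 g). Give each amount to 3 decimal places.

Working volume: 3.82 L.
ferric ammonium citrate: 0.0363 g per 100 mL × 3820 mL ÷ 100 = 1.387 g
L-cysteine hydrochloride: 0.0771% w/v = 0.771 g/L → 0.771 × 3.82 L = 2.945 g
manganese chloride tetrahydrate: 8.43 mg/L × 3.82 L = 32.203 mg

ferric ammonium citrate 1.387 g; L-cysteine hydrochloride 2.945 g; manganese chloride tetrahydrate 32.203 mg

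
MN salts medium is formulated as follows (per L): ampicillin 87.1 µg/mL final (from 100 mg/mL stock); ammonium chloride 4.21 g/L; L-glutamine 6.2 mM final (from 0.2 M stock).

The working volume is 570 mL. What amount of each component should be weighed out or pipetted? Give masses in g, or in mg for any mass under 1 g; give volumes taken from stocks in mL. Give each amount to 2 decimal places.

ampicillin 0.50 mL; ammonium chloride 2.40 g; L-glutamine 17.67 mL

Target volume = 570 mL = 0.57 L.
ampicillin: dilute stock: 87.1 µg/mL × 570 mL ÷ 100000 µg/mL = 0.50 mL
ammonium chloride: 4.21 g/L × 0.57 L = 2.40 g
L-glutamine: V = C2·V2/C1 = 6.2 mM × 570 mL ÷ 200 mM = 17.67 mL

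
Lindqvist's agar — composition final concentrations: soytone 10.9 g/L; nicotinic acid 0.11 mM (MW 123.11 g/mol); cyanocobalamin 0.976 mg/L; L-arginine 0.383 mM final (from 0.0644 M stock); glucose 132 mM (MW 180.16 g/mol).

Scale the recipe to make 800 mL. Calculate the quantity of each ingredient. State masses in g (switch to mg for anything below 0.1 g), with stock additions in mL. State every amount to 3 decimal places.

Scale factor relative to 1 L: 0.8.
soytone: 10.9 g/L × 0.8 L = 8.720 g
nicotinic acid: 0.11 mmol/L × 123.11 mg/mmol × 0.8 L = 10.834 mg
cyanocobalamin: 0.976 mg/L × 0.8 L = 0.781 mg
L-arginine: C1V1 = C2V2 → 0.383 mM × 800 mL ÷ 64.4 mM = 4.758 mL
glucose: 132 mmol/L × 180.16 g/mol × 0.8 L ÷ 1000 = 19.025 g

soytone 8.720 g; nicotinic acid 10.834 mg; cyanocobalamin 0.781 mg; L-arginine 4.758 mL; glucose 19.025 g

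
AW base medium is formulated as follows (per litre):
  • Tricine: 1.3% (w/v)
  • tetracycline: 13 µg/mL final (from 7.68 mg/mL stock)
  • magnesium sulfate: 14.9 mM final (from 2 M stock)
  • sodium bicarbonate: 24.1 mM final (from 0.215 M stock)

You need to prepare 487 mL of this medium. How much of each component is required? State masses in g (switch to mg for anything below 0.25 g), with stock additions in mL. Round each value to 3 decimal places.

Target volume = 487 mL = 0.487 L.
Tricine: 1.3% w/v = 13 g/L → 13 × 0.487 L = 6.331 g
tetracycline: V = C2·V2/C1 = 13 µg/mL × 487 mL ÷ 7680 µg/mL = 0.824 mL
magnesium sulfate: dilute stock: 14.9 mM × 487 mL ÷ 2000 mM = 3.628 mL
sodium bicarbonate: V = C2·V2/C1 = 24.1 mM × 487 mL ÷ 215 mM = 54.589 mL

Tricine 6.331 g; tetracycline 0.824 mL; magnesium sulfate 3.628 mL; sodium bicarbonate 54.589 mL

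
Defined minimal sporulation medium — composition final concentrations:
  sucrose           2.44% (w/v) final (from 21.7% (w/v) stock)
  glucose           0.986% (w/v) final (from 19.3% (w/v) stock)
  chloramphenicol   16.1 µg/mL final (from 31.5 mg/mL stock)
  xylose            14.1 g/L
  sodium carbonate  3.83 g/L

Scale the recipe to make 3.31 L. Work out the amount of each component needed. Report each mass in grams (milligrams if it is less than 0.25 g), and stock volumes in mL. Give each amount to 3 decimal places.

Scale factor relative to 1 L: 3.31.
sucrose: V = C2·V2/C1 = 2.44% ÷ 21.7% × 3310 mL = 372.184 mL
glucose: dilute stock: 0.986% ÷ 19.3% × 3310 mL = 169.102 mL
chloramphenicol: V = C2·V2/C1 = 16.1 µg/mL × 3310 mL ÷ 31500 µg/mL = 1.692 mL
xylose: 14.1 g/L × 3.31 L = 46.671 g
sodium carbonate: 3.83 g/L × 3.31 L = 12.677 g

sucrose 372.184 mL; glucose 169.102 mL; chloramphenicol 1.692 mL; xylose 46.671 g; sodium carbonate 12.677 g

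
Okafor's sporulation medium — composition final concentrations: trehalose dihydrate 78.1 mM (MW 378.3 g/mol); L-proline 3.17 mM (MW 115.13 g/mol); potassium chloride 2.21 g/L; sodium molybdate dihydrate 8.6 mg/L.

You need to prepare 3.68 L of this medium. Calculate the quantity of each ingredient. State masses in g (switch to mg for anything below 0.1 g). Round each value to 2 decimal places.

Working volume: 3.68 L.
trehalose dihydrate: 78.1 mmol/L × 378.3 g/mol × 3.68 L ÷ 1000 = 108.73 g
L-proline: 3.17 mmol/L × 115.13 g/mol × 3.68 L ÷ 1000 = 1.34 g
potassium chloride: 2.21 g/L × 3.68 L = 8.13 g
sodium molybdate dihydrate: 8.6 mg/L × 3.68 L = 31.65 mg

trehalose dihydrate 108.73 g; L-proline 1.34 g; potassium chloride 8.13 g; sodium molybdate dihydrate 31.65 mg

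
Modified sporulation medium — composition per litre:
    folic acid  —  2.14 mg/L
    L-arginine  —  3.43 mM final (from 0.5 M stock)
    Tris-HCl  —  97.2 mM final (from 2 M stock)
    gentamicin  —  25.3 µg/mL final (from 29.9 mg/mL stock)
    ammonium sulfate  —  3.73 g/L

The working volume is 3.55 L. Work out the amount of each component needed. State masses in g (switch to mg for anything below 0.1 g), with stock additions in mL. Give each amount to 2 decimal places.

folic acid 7.60 mg; L-arginine 24.35 mL; Tris-HCl 172.53 mL; gentamicin 3.00 mL; ammonium sulfate 13.24 g

Working volume: 3.55 L.
folic acid: 2.14 mg/L × 3.55 L = 7.60 mg
L-arginine: C1V1 = C2V2 → 3.43 mM × 3550 mL ÷ 500 mM = 24.35 mL
Tris-HCl: C1V1 = C2V2 → 97.2 mM × 3550 mL ÷ 2000 mM = 172.53 mL
gentamicin: V = C2·V2/C1 = 25.3 µg/mL × 3550 mL ÷ 29900 µg/mL = 3.00 mL
ammonium sulfate: 3.73 g/L × 3.55 L = 13.24 g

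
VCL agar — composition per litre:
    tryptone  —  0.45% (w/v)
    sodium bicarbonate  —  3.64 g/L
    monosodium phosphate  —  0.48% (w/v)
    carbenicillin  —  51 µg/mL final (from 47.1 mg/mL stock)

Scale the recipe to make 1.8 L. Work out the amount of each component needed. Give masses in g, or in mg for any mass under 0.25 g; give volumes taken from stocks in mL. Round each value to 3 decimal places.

Scale factor relative to 1 L: 1.8.
tryptone: 0.45% w/v = 4.5 g/L → 4.5 × 1.8 L = 8.100 g
sodium bicarbonate: 3.64 g/L × 1.8 L = 6.552 g
monosodium phosphate: 0.48 g per 100 mL × 1800 mL ÷ 100 = 8.640 g
carbenicillin: V = C2·V2/C1 = 51 µg/mL × 1800 mL ÷ 47100 µg/mL = 1.949 mL

tryptone 8.100 g; sodium bicarbonate 6.552 g; monosodium phosphate 8.640 g; carbenicillin 1.949 mL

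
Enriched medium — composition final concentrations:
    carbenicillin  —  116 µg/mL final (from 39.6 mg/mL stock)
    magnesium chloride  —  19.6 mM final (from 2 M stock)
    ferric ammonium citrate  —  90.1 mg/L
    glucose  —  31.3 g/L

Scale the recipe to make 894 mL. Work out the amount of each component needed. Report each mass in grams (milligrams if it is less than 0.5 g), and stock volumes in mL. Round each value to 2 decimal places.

Scale factor relative to 1 L: 0.894.
carbenicillin: C1V1 = C2V2 → 116 µg/mL × 894 mL ÷ 39600 µg/mL = 2.62 mL
magnesium chloride: C1V1 = C2V2 → 19.6 mM × 894 mL ÷ 2000 mM = 8.76 mL
ferric ammonium citrate: 90.1 mg/L × 0.894 L = 80.55 mg
glucose: 31.3 g/L × 0.894 L = 27.98 g

carbenicillin 2.62 mL; magnesium chloride 8.76 mL; ferric ammonium citrate 80.55 mg; glucose 27.98 g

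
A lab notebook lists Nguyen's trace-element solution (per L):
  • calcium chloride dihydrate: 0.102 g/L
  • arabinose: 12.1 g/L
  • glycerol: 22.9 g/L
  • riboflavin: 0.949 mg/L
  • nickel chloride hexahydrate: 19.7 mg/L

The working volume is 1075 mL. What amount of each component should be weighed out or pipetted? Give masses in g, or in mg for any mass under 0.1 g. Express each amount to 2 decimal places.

Target volume = 1075 mL = 1.075 L.
calcium chloride dihydrate: 0.102 g/L × 1.075 L = 0.11 g
arabinose: 12.1 g/L × 1.075 L = 13.01 g
glycerol: 22.9 g/L × 1.075 L = 24.62 g
riboflavin: 0.949 mg/L × 1.075 L = 1.02 mg
nickel chloride hexahydrate: 19.7 mg/L × 1.075 L = 21.18 mg

calcium chloride dihydrate 0.11 g; arabinose 13.01 g; glycerol 24.62 g; riboflavin 1.02 mg; nickel chloride hexahydrate 21.18 mg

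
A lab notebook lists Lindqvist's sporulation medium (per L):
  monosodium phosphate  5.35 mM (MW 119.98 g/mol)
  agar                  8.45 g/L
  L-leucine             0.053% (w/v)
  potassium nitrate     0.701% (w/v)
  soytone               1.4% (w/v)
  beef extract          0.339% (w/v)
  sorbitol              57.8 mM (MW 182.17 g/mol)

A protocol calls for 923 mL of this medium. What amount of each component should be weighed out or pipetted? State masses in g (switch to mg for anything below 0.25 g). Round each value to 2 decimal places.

monosodium phosphate 0.59 g; agar 7.80 g; L-leucine 0.49 g; potassium nitrate 6.47 g; soytone 12.92 g; beef extract 3.13 g; sorbitol 9.72 g

Scale factor relative to 1 L: 0.923.
monosodium phosphate: 5.35 mmol/L × 119.98 g/mol × 0.923 L ÷ 1000 = 0.59 g
agar: 8.45 g/L × 0.923 L = 7.80 g
L-leucine: 0.053% w/v = 0.53 g/L → 0.53 × 0.923 L = 0.49 g
potassium nitrate: 0.701 g per 100 mL × 923 mL ÷ 100 = 6.47 g
soytone: 1.4% w/v = 14 g/L → 14 × 0.923 L = 12.92 g
beef extract: 0.339% w/v = 3.39 g/L → 3.39 × 0.923 L = 3.13 g
sorbitol: 57.8 mmol/L × 182.17 g/mol × 0.923 L ÷ 1000 = 9.72 g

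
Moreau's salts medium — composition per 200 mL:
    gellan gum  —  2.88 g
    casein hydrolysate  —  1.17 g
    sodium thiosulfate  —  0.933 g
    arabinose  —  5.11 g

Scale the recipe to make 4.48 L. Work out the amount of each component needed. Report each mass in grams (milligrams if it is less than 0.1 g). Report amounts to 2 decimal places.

Ratio of target to recipe volume: 4480 / 200 = 22.4.
gellan gum: 2.88 g × (4480 mL / 200 mL) = 64.51 g
casein hydrolysate: 1.17 g × (4480 mL / 200 mL) = 26.21 g
sodium thiosulfate: 0.933 g × (4480 mL / 200 mL) = 20.90 g
arabinose: 5.11 g × (4480 mL / 200 mL) = 114.46 g

gellan gum 64.51 g; casein hydrolysate 26.21 g; sodium thiosulfate 20.90 g; arabinose 114.46 g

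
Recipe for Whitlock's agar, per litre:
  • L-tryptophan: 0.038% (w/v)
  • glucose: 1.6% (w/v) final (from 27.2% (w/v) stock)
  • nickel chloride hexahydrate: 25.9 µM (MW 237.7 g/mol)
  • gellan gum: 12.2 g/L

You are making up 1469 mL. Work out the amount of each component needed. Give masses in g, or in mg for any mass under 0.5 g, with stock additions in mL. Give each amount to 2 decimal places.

Working volume: 1469 mL = 1.469 L.
L-tryptophan: 0.038 g per 100 mL × 1469 mL ÷ 100 = 0.56 g
glucose: V = C2·V2/C1 = 1.6% ÷ 27.2% × 1469 mL = 86.41 mL
nickel chloride hexahydrate: 25.9 µmol/L × 237.7 g/mol × 1.469 L ÷ 1000 = 9.04 mg
gellan gum: 12.2 g/L × 1.469 L = 17.92 g

L-tryptophan 0.56 g; glucose 86.41 mL; nickel chloride hexahydrate 9.04 mg; gellan gum 17.92 g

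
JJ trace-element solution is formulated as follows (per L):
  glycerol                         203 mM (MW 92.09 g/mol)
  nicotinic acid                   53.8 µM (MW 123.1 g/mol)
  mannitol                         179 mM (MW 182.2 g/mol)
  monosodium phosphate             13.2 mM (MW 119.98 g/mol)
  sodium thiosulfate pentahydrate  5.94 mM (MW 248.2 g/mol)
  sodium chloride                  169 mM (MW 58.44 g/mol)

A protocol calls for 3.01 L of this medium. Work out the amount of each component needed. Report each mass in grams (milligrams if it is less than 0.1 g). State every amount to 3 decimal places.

glycerol 56.270 g; nicotinic acid 19.935 mg; mannitol 98.168 g; monosodium phosphate 4.767 g; sodium thiosulfate pentahydrate 4.438 g; sodium chloride 29.728 g

Working volume: 3.01 L.
glycerol: 203 mmol/L × 92.09 g/mol × 3.01 L ÷ 1000 = 56.270 g
nicotinic acid: 53.8 µmol/L × 123.1 g/mol × 3.01 L ÷ 1000 = 19.935 mg
mannitol: 179 mmol/L × 182.2 g/mol × 3.01 L ÷ 1000 = 98.168 g
monosodium phosphate: 13.2 mmol/L × 119.98 g/mol × 3.01 L ÷ 1000 = 4.767 g
sodium thiosulfate pentahydrate: 5.94 mmol/L × 248.2 g/mol × 3.01 L ÷ 1000 = 4.438 g
sodium chloride: 169 mmol/L × 58.44 g/mol × 3.01 L ÷ 1000 = 29.728 g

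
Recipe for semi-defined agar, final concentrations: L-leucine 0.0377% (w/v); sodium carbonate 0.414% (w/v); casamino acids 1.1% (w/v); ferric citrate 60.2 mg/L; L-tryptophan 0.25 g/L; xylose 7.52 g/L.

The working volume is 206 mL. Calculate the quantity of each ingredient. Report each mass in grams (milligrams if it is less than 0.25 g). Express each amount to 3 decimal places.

Target volume = 206 mL = 0.206 L.
L-leucine: 0.0377% w/v = 0.377 g/L → 0.377 × 0.206 L = 0.077662 g = 77.662 mg
sodium carbonate: 0.414 g per 100 mL × 206 mL ÷ 100 = 0.853 g
casamino acids: 1.1 g per 100 mL × 206 mL ÷ 100 = 2.266 g
ferric citrate: 60.2 mg/L × 0.206 L = 12.401 mg
L-tryptophan: 0.25 g/L × 0.206 L = 0.0515 g = 51.500 mg
xylose: 7.52 g/L × 0.206 L = 1.549 g

L-leucine 77.662 mg; sodium carbonate 0.853 g; casamino acids 2.266 g; ferric citrate 12.401 mg; L-tryptophan 51.500 mg; xylose 1.549 g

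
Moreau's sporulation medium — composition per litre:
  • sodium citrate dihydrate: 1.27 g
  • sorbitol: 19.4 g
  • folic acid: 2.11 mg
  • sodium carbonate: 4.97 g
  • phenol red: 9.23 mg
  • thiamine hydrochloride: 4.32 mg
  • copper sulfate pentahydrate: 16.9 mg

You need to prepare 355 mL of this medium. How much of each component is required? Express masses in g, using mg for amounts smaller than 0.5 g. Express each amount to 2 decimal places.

Ratio of target to recipe volume: 355 / 1000 = 0.355.
sodium citrate dihydrate: 1.27 g × (355 mL / 1000 mL) = 0.45085 g = 450.85 mg
sorbitol: 19.4 g × (355 mL / 1000 mL) = 6.89 g
folic acid: 2.11 mg × (355 mL / 1000 mL) = 0.75 mg
sodium carbonate: 4.97 g × (355 mL / 1000 mL) = 1.76 g
phenol red: 9.23 mg × (355 mL / 1000 mL) = 3.28 mg
thiamine hydrochloride: 4.32 mg × (355 mL / 1000 mL) = 1.53 mg
copper sulfate pentahydrate: 16.9 mg × (355 mL / 1000 mL) = 6.00 mg

sodium citrate dihydrate 450.85 mg; sorbitol 6.89 g; folic acid 0.75 mg; sodium carbonate 1.76 g; phenol red 3.28 mg; thiamine hydrochloride 1.53 mg; copper sulfate pentahydrate 6.00 mg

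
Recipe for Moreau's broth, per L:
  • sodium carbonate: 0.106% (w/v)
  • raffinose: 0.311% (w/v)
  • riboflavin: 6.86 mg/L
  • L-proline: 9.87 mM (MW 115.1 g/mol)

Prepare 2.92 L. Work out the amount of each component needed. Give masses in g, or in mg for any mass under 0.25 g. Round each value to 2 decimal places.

sodium carbonate 3.10 g; raffinose 9.08 g; riboflavin 20.03 mg; L-proline 3.32 g

Scale factor relative to 1 L: 2.92.
sodium carbonate: 0.106% w/v = 1.06 g/L → 1.06 × 2.92 L = 3.10 g
raffinose: 0.311 g per 100 mL × 2920 mL ÷ 100 = 9.08 g
riboflavin: 6.86 mg/L × 2.92 L = 20.03 mg
L-proline: 9.87 mmol/L × 115.1 g/mol × 2.92 L ÷ 1000 = 3.32 g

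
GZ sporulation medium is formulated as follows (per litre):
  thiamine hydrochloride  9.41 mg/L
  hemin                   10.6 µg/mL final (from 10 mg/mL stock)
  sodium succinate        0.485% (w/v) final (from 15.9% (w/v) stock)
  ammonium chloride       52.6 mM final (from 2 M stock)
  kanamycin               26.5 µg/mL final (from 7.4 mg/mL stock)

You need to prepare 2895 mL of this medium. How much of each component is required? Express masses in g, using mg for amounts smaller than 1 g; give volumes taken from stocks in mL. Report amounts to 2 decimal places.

Scale factor relative to 1 L: 2.895.
thiamine hydrochloride: 9.41 mg/L × 2.895 L = 27.24 mg
hemin: C1V1 = C2V2 → 10.6 µg/mL × 2895 mL ÷ 10000 µg/mL = 3.07 mL
sodium succinate: C1V1 = C2V2 → 0.485% ÷ 15.9% × 2895 mL = 88.31 mL
ammonium chloride: V = C2·V2/C1 = 52.6 mM × 2895 mL ÷ 2000 mM = 76.14 mL
kanamycin: V = C2·V2/C1 = 26.5 µg/mL × 2895 mL ÷ 7400 µg/mL = 10.37 mL

thiamine hydrochloride 27.24 mg; hemin 3.07 mL; sodium succinate 88.31 mL; ammonium chloride 76.14 mL; kanamycin 10.37 mL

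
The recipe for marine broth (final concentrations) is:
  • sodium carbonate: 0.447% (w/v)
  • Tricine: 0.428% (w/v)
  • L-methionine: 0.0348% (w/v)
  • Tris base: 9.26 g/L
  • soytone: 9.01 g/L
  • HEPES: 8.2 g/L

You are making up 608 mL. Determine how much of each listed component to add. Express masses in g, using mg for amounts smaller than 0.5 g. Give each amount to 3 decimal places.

Target volume = 608 mL = 0.608 L.
sodium carbonate: 0.447% w/v = 4.47 g/L → 4.47 × 0.608 L = 2.718 g
Tricine: 0.428% w/v = 4.28 g/L → 4.28 × 0.608 L = 2.602 g
L-methionine: 0.0348% w/v = 0.348 g/L → 0.348 × 0.608 L = 0.211584 g = 211.584 mg
Tris base: 9.26 g/L × 0.608 L = 5.630 g
soytone: 9.01 g/L × 0.608 L = 5.478 g
HEPES: 8.2 g/L × 0.608 L = 4.986 g

sodium carbonate 2.718 g; Tricine 2.602 g; L-methionine 211.584 mg; Tris base 5.630 g; soytone 5.478 g; HEPES 4.986 g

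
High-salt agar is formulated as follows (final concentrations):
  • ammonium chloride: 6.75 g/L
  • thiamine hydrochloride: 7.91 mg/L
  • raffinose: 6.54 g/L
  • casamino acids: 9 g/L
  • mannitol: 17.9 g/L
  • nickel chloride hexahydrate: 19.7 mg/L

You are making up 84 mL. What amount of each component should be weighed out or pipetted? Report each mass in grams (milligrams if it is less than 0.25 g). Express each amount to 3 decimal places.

ammonium chloride 0.567 g; thiamine hydrochloride 0.664 mg; raffinose 0.549 g; casamino acids 0.756 g; mannitol 1.504 g; nickel chloride hexahydrate 1.655 mg

Working volume: 84 mL = 0.084 L.
ammonium chloride: 6.75 g/L × 0.084 L = 0.567 g
thiamine hydrochloride: 7.91 mg/L × 0.084 L = 0.664 mg
raffinose: 6.54 g/L × 0.084 L = 0.549 g
casamino acids: 9 g/L × 0.084 L = 0.756 g
mannitol: 17.9 g/L × 0.084 L = 1.504 g
nickel chloride hexahydrate: 19.7 mg/L × 0.084 L = 1.655 mg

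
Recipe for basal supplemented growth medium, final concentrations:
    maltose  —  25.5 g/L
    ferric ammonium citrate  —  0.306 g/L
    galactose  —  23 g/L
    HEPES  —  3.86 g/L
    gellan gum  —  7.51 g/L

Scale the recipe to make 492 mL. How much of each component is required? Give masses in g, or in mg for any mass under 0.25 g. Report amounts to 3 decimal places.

Scale factor relative to 1 L: 0.492.
maltose: 25.5 g/L × 0.492 L = 12.546 g
ferric ammonium citrate: 0.306 g/L × 0.492 L = 0.150552 g = 150.552 mg
galactose: 23 g/L × 0.492 L = 11.316 g
HEPES: 3.86 g/L × 0.492 L = 1.899 g
gellan gum: 7.51 g/L × 0.492 L = 3.695 g

maltose 12.546 g; ferric ammonium citrate 150.552 mg; galactose 11.316 g; HEPES 1.899 g; gellan gum 3.695 g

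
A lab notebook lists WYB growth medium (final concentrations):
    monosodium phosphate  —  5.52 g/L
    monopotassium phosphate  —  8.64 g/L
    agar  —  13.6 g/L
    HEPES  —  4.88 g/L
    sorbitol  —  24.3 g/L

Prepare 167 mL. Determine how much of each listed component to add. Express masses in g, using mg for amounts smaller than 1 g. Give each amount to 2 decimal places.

Scale factor relative to 1 L: 0.167.
monosodium phosphate: 5.52 g/L × 0.167 L = 0.92184 g = 921.84 mg
monopotassium phosphate: 8.64 g/L × 0.167 L = 1.44 g
agar: 13.6 g/L × 0.167 L = 2.27 g
HEPES: 4.88 g/L × 0.167 L = 0.81496 g = 814.96 mg
sorbitol: 24.3 g/L × 0.167 L = 4.06 g

monosodium phosphate 921.84 mg; monopotassium phosphate 1.44 g; agar 2.27 g; HEPES 814.96 mg; sorbitol 4.06 g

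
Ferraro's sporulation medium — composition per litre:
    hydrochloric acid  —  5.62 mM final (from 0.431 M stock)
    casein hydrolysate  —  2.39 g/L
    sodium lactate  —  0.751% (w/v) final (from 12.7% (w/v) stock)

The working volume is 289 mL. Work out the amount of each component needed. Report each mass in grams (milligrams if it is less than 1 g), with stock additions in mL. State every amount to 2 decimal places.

hydrochloric acid 3.77 mL; casein hydrolysate 690.71 mg; sodium lactate 17.09 mL

Scale factor relative to 1 L: 0.289.
hydrochloric acid: dilute stock: 5.62 mM × 289 mL ÷ 431 mM = 3.77 mL
casein hydrolysate: 2.39 g/L × 0.289 L = 0.69071 g = 690.71 mg
sodium lactate: V = C2·V2/C1 = 0.751% ÷ 12.7% × 289 mL = 17.09 mL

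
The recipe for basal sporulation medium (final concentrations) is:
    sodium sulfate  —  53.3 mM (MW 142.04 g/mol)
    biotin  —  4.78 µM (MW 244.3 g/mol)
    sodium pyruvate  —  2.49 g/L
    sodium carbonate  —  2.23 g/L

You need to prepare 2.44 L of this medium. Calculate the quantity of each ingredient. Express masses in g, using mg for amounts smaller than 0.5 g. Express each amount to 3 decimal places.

Working volume: 2.44 L.
sodium sulfate: 53.3 mmol/L × 142.04 g/mol × 2.44 L ÷ 1000 = 18.473 g
biotin: 4.78 µmol/L × 244.3 g/mol × 2.44 L ÷ 1000 = 2.849 mg
sodium pyruvate: 2.49 g/L × 2.44 L = 6.076 g
sodium carbonate: 2.23 g/L × 2.44 L = 5.441 g

sodium sulfate 18.473 g; biotin 2.849 mg; sodium pyruvate 6.076 g; sodium carbonate 5.441 g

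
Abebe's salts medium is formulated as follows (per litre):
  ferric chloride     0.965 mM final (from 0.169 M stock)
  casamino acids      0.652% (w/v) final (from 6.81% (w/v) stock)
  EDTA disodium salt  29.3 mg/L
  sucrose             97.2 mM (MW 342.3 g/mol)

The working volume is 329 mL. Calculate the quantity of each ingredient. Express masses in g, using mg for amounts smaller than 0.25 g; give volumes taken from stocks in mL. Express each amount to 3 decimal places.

ferric chloride 1.879 mL; casamino acids 31.499 mL; EDTA disodium salt 9.640 mg; sucrose 10.946 g

Scale factor relative to 1 L: 0.329.
ferric chloride: V = C2·V2/C1 = 0.965 mM × 329 mL ÷ 169 mM = 1.879 mL
casamino acids: dilute stock: 0.652% ÷ 6.81% × 329 mL = 31.499 mL
EDTA disodium salt: 29.3 mg/L × 0.329 L = 9.640 mg
sucrose: 97.2 mmol/L × 342.3 g/mol × 0.329 L ÷ 1000 = 10.946 g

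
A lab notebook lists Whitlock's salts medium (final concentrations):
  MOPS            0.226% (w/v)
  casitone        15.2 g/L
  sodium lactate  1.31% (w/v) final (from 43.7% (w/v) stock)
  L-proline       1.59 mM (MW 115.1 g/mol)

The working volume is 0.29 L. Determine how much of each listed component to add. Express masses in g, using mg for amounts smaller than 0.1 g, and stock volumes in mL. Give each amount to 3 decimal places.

Working volume: 0.29 L.
MOPS: 0.226% w/v = 2.26 g/L → 2.26 × 0.29 L = 0.655 g
casitone: 15.2 g/L × 0.29 L = 4.408 g
sodium lactate: C1V1 = C2V2 → 1.31% ÷ 43.7% × 290 mL = 8.693 mL
L-proline: 1.59 mmol/L × 115.1 mg/mmol × 0.29 L = 53.073 mg

MOPS 0.655 g; casitone 4.408 g; sodium lactate 8.693 mL; L-proline 53.073 mg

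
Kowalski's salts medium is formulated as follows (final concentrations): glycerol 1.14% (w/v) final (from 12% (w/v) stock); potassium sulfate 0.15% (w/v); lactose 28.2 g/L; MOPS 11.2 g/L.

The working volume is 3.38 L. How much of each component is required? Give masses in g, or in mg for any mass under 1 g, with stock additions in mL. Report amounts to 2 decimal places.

Scale factor relative to 1 L: 3.38.
glycerol: V = C2·V2/C1 = 1.14% ÷ 12% × 3380 mL = 321.10 mL
potassium sulfate: 0.15 g per 100 mL × 3380 mL ÷ 100 = 5.07 g
lactose: 28.2 g/L × 3.38 L = 95.32 g
MOPS: 11.2 g/L × 3.38 L = 37.86 g

glycerol 321.10 mL; potassium sulfate 5.07 g; lactose 95.32 g; MOPS 37.86 g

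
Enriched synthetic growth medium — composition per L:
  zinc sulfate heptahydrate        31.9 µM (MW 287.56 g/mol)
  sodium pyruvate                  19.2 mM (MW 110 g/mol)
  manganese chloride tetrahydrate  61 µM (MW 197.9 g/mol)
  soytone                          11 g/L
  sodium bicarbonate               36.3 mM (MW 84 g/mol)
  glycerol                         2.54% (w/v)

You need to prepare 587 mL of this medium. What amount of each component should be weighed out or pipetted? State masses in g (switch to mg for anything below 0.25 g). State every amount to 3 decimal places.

Target volume = 587 mL = 0.587 L.
zinc sulfate heptahydrate: 31.9 µmol/L × 287.56 g/mol × 0.587 L ÷ 1000 = 5.385 mg
sodium pyruvate: 19.2 mmol/L × 110 g/mol × 0.587 L ÷ 1000 = 1.240 g
manganese chloride tetrahydrate: 61 µmol/L × 197.9 g/mol × 0.587 L ÷ 1000 = 7.086 mg
soytone: 11 g/L × 0.587 L = 6.457 g
sodium bicarbonate: 36.3 mmol/L × 84 g/mol × 0.587 L ÷ 1000 = 1.790 g
glycerol: 2.54% w/v = 25.4 g/L → 25.4 × 0.587 L = 14.910 g

zinc sulfate heptahydrate 5.385 mg; sodium pyruvate 1.240 g; manganese chloride tetrahydrate 7.086 mg; soytone 6.457 g; sodium bicarbonate 1.790 g; glycerol 14.910 g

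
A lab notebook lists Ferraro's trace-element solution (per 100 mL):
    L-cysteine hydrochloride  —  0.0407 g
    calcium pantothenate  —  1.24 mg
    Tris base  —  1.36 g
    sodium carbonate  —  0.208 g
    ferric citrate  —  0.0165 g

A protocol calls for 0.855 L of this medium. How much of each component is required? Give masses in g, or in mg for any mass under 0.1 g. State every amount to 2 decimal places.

L-cysteine hydrochloride 0.35 g; calcium pantothenate 10.60 mg; Tris base 11.63 g; sodium carbonate 1.78 g; ferric citrate 0.14 g

Scale factor = 855 mL / 100 mL = 8.55.
L-cysteine hydrochloride: 0.0407 g × (855 mL / 100 mL) = 0.35 g
calcium pantothenate: 1.24 mg × (855 mL / 100 mL) = 10.60 mg
Tris base: 1.36 g × (855 mL / 100 mL) = 11.63 g
sodium carbonate: 0.208 g × (855 mL / 100 mL) = 1.78 g
ferric citrate: 0.0165 g × (855 mL / 100 mL) = 0.14 g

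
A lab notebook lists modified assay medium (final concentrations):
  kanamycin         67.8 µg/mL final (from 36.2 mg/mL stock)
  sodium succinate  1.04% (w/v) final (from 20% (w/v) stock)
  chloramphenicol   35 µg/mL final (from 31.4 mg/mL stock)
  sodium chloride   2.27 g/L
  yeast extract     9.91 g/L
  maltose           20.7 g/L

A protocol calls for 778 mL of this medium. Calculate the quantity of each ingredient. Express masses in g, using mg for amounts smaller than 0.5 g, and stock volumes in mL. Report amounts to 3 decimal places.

Scale factor relative to 1 L: 0.778.
kanamycin: V = C2·V2/C1 = 67.8 µg/mL × 778 mL ÷ 36200 µg/mL = 1.457 mL
sodium succinate: C1V1 = C2V2 → 1.04% ÷ 20% × 778 mL = 40.456 mL
chloramphenicol: C1V1 = C2V2 → 35 µg/mL × 778 mL ÷ 31400 µg/mL = 0.867 mL
sodium chloride: 2.27 g/L × 0.778 L = 1.766 g
yeast extract: 9.91 g/L × 0.778 L = 7.710 g
maltose: 20.7 g/L × 0.778 L = 16.105 g

kanamycin 1.457 mL; sodium succinate 40.456 mL; chloramphenicol 0.867 mL; sodium chloride 1.766 g; yeast extract 7.710 g; maltose 16.105 g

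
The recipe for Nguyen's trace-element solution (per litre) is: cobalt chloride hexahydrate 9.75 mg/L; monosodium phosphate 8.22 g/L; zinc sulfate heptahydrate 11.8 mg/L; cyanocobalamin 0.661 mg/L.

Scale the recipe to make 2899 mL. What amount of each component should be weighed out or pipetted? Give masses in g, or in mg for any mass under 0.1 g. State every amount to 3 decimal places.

Target volume = 2899 mL = 2.899 L.
cobalt chloride hexahydrate: 9.75 mg/L × 2.899 L = 28.265 mg
monosodium phosphate: 8.22 g/L × 2.899 L = 23.830 g
zinc sulfate heptahydrate: 11.8 mg/L × 2.899 L = 34.208 mg
cyanocobalamin: 0.661 mg/L × 2.899 L = 1.916 mg

cobalt chloride hexahydrate 28.265 mg; monosodium phosphate 23.830 g; zinc sulfate heptahydrate 34.208 mg; cyanocobalamin 1.916 mg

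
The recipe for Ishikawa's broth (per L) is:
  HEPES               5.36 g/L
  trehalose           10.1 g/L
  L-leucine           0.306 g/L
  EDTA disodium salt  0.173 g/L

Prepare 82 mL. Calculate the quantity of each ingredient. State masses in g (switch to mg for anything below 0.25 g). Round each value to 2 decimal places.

HEPES 0.44 g; trehalose 0.83 g; L-leucine 25.09 mg; EDTA disodium salt 14.19 mg

Scale factor relative to 1 L: 0.082.
HEPES: 5.36 g/L × 0.082 L = 0.44 g
trehalose: 10.1 g/L × 0.082 L = 0.83 g
L-leucine: 0.306 g/L × 0.082 L = 0.025092 g = 25.09 mg
EDTA disodium salt: 0.173 g/L × 0.082 L = 0.014186 g = 14.19 mg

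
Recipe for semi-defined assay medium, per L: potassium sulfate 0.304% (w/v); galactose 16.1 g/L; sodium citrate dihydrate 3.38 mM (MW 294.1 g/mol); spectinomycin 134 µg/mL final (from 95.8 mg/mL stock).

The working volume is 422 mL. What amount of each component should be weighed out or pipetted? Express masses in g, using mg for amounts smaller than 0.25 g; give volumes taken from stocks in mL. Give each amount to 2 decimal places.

potassium sulfate 1.28 g; galactose 6.79 g; sodium citrate dihydrate 0.42 g; spectinomycin 0.59 mL

Scale factor relative to 1 L: 0.422.
potassium sulfate: 0.304 g per 100 mL × 422 mL ÷ 100 = 1.28 g
galactose: 16.1 g/L × 0.422 L = 6.79 g
sodium citrate dihydrate: 3.38 mmol/L × 294.1 g/mol × 0.422 L ÷ 1000 = 0.42 g
spectinomycin: dilute stock: 134 µg/mL × 422 mL ÷ 95800 µg/mL = 0.59 mL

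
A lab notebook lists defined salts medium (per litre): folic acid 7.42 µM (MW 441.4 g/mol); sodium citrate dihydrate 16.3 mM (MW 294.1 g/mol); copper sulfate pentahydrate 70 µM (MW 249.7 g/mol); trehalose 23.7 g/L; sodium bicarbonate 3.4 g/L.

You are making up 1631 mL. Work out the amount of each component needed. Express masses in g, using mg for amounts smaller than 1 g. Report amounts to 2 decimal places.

Scale factor relative to 1 L: 1.631.
folic acid: 7.42 µmol/L × 441.4 g/mol × 1.631 L ÷ 1000 = 5.34 mg
sodium citrate dihydrate: 16.3 mmol/L × 294.1 g/mol × 1.631 L ÷ 1000 = 7.82 g
copper sulfate pentahydrate: 70 µmol/L × 249.7 g/mol × 1.631 L ÷ 1000 = 28.51 mg
trehalose: 23.7 g/L × 1.631 L = 38.65 g
sodium bicarbonate: 3.4 g/L × 1.631 L = 5.55 g

folic acid 5.34 mg; sodium citrate dihydrate 7.82 g; copper sulfate pentahydrate 28.51 mg; trehalose 38.65 g; sodium bicarbonate 5.55 g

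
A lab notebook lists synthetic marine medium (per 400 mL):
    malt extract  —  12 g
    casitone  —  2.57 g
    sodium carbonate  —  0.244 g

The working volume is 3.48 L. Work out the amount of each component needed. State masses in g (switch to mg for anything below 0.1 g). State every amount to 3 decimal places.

Ratio of target to recipe volume: 3480 / 400 = 8.7.
malt extract: 12 g × (3480 mL / 400 mL) = 104.400 g
casitone: 2.57 g × (3480 mL / 400 mL) = 22.359 g
sodium carbonate: 0.244 g × (3480 mL / 400 mL) = 2.123 g

malt extract 104.400 g; casitone 22.359 g; sodium carbonate 2.123 g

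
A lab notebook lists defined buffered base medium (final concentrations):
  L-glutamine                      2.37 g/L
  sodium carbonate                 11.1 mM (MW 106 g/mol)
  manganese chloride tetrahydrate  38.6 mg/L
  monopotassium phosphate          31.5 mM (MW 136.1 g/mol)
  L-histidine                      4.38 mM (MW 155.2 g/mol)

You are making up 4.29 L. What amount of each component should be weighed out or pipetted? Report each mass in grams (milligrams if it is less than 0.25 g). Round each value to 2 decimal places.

Working volume: 4.29 L.
L-glutamine: 2.37 g/L × 4.29 L = 10.17 g
sodium carbonate: 11.1 mmol/L × 106 g/mol × 4.29 L ÷ 1000 = 5.05 g
manganese chloride tetrahydrate: 38.6 mg/L × 4.29 L = 165.59 mg
monopotassium phosphate: 31.5 mmol/L × 136.1 g/mol × 4.29 L ÷ 1000 = 18.39 g
L-histidine: 4.38 mmol/L × 155.2 g/mol × 4.29 L ÷ 1000 = 2.92 g

L-glutamine 10.17 g; sodium carbonate 5.05 g; manganese chloride tetrahydrate 165.59 mg; monopotassium phosphate 18.39 g; L-histidine 2.92 g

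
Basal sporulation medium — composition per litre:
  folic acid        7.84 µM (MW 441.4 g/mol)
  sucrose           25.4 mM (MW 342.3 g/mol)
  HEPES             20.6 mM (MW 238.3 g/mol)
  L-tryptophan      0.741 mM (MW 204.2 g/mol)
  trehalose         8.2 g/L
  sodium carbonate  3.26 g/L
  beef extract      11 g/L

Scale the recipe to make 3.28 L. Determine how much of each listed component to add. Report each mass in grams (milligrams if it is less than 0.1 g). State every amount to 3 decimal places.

Scale factor relative to 1 L: 3.28.
folic acid: 7.84 µmol/L × 441.4 g/mol × 3.28 L ÷ 1000 = 11.351 mg
sucrose: 25.4 mmol/L × 342.3 g/mol × 3.28 L ÷ 1000 = 28.518 g
HEPES: 20.6 mmol/L × 238.3 g/mol × 3.28 L ÷ 1000 = 16.101 g
L-tryptophan: 0.741 mmol/L × 204.2 g/mol × 3.28 L ÷ 1000 = 0.496 g
trehalose: 8.2 g/L × 3.28 L = 26.896 g
sodium carbonate: 3.26 g/L × 3.28 L = 10.693 g
beef extract: 11 g/L × 3.28 L = 36.080 g

folic acid 11.351 mg; sucrose 28.518 g; HEPES 16.101 g; L-tryptophan 0.496 g; trehalose 26.896 g; sodium carbonate 10.693 g; beef extract 36.080 g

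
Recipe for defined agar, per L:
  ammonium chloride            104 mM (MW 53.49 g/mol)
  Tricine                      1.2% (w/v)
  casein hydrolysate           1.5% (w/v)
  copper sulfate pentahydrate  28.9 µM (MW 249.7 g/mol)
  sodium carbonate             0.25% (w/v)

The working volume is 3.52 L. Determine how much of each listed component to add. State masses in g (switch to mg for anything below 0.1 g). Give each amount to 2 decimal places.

ammonium chloride 19.58 g; Tricine 42.24 g; casein hydrolysate 52.80 g; copper sulfate pentahydrate 25.40 mg; sodium carbonate 8.80 g

Working volume: 3.52 L.
ammonium chloride: 104 mmol/L × 53.49 g/mol × 3.52 L ÷ 1000 = 19.58 g
Tricine: 1.2% w/v = 12 g/L → 12 × 3.52 L = 42.24 g
casein hydrolysate: 1.5% w/v = 15 g/L → 15 × 3.52 L = 52.80 g
copper sulfate pentahydrate: 28.9 µmol/L × 249.7 g/mol × 3.52 L ÷ 1000 = 25.40 mg
sodium carbonate: 0.25% w/v = 2.5 g/L → 2.5 × 3.52 L = 8.80 g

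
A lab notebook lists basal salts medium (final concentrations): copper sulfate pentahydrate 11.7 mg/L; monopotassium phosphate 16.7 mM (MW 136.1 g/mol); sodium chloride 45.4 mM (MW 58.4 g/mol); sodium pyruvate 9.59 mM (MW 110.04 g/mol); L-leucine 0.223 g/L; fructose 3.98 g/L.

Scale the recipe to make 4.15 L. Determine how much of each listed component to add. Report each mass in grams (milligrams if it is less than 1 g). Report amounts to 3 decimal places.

Scale factor relative to 1 L: 4.15.
copper sulfate pentahydrate: 11.7 mg/L × 4.15 L = 48.555 mg
monopotassium phosphate: 16.7 mmol/L × 136.1 g/mol × 4.15 L ÷ 1000 = 9.432 g
sodium chloride: 45.4 mmol/L × 58.4 g/mol × 4.15 L ÷ 1000 = 11.003 g
sodium pyruvate: 9.59 mmol/L × 110.04 g/mol × 4.15 L ÷ 1000 = 4.379 g
L-leucine: 0.223 g/L × 4.15 L = 0.92545 g = 925.450 mg
fructose: 3.98 g/L × 4.15 L = 16.517 g

copper sulfate pentahydrate 48.555 mg; monopotassium phosphate 9.432 g; sodium chloride 11.003 g; sodium pyruvate 4.379 g; L-leucine 925.450 mg; fructose 16.517 g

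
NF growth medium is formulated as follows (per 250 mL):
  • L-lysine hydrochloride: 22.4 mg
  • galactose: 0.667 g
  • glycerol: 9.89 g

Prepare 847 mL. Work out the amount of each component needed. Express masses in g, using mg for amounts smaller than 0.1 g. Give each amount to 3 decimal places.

L-lysine hydrochloride 75.891 mg; galactose 2.260 g; glycerol 33.507 g

Ratio of target to recipe volume: 847 / 250 = 3.388.
L-lysine hydrochloride: 22.4 mg × (847 mL / 250 mL) = 75.891 mg
galactose: 0.667 g × (847 mL / 250 mL) = 2.260 g
glycerol: 9.89 g × (847 mL / 250 mL) = 33.507 g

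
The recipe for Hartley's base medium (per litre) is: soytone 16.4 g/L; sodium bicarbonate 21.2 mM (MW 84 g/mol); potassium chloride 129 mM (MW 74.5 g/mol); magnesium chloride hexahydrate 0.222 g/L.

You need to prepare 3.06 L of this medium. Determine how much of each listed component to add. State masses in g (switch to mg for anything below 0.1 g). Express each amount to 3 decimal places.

Scale factor relative to 1 L: 3.06.
soytone: 16.4 g/L × 3.06 L = 50.184 g
sodium bicarbonate: 21.2 mmol/L × 84 g/mol × 3.06 L ÷ 1000 = 5.449 g
potassium chloride: 129 mmol/L × 74.5 g/mol × 3.06 L ÷ 1000 = 29.408 g
magnesium chloride hexahydrate: 0.222 g/L × 3.06 L = 0.679 g

soytone 50.184 g; sodium bicarbonate 5.449 g; potassium chloride 29.408 g; magnesium chloride hexahydrate 0.679 g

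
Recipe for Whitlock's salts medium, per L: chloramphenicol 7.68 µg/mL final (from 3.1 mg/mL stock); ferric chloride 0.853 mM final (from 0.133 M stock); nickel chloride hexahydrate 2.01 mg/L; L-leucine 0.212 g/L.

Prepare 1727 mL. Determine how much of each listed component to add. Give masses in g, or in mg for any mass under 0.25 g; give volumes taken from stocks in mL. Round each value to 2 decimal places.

chloramphenicol 4.28 mL; ferric chloride 11.08 mL; nickel chloride hexahydrate 3.47 mg; L-leucine 0.37 g

Working volume: 1727 mL = 1.727 L.
chloramphenicol: C1V1 = C2V2 → 7.68 µg/mL × 1727 mL ÷ 3100 µg/mL = 4.28 mL
ferric chloride: C1V1 = C2V2 → 0.853 mM × 1727 mL ÷ 133 mM = 11.08 mL
nickel chloride hexahydrate: 2.01 mg/L × 1.727 L = 3.47 mg
L-leucine: 0.212 g/L × 1.727 L = 0.37 g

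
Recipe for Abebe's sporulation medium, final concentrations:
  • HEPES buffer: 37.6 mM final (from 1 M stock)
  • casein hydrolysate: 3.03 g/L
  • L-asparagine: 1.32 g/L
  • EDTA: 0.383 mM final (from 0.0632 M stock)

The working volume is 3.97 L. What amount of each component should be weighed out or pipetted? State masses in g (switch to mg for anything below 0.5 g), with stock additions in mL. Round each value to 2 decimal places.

Working volume: 3.97 L.
HEPES buffer: V = C2·V2/C1 = 37.6 mM × 3970 mL ÷ 1000 mM = 149.27 mL
casein hydrolysate: 3.03 g/L × 3.97 L = 12.03 g
L-asparagine: 1.32 g/L × 3.97 L = 5.24 g
EDTA: C1V1 = C2V2 → 0.383 mM × 3970 mL ÷ 63.2 mM = 24.06 mL

HEPES buffer 149.27 mL; casein hydrolysate 12.03 g; L-asparagine 5.24 g; EDTA 24.06 mL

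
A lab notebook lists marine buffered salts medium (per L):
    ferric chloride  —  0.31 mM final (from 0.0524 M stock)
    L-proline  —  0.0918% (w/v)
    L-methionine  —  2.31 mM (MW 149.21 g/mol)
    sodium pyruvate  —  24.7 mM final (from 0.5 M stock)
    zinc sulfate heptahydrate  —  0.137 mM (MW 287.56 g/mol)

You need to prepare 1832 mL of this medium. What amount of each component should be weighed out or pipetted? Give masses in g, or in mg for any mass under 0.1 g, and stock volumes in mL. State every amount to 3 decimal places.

Working volume: 1832 mL = 1.832 L.
ferric chloride: V = C2·V2/C1 = 0.31 mM × 1832 mL ÷ 52.4 mM = 10.838 mL
L-proline: 0.0918% w/v = 0.918 g/L → 0.918 × 1.832 L = 1.682 g
L-methionine: 2.31 mmol/L × 149.21 g/mol × 1.832 L ÷ 1000 = 0.631 g
sodium pyruvate: dilute stock: 24.7 mM × 1832 mL ÷ 500 mM = 90.501 mL
zinc sulfate heptahydrate: 0.137 mmol/L × 287.56 mg/mmol × 1.832 L = 72.173 mg

ferric chloride 10.838 mL; L-proline 1.682 g; L-methionine 0.631 g; sodium pyruvate 90.501 mL; zinc sulfate heptahydrate 72.173 mg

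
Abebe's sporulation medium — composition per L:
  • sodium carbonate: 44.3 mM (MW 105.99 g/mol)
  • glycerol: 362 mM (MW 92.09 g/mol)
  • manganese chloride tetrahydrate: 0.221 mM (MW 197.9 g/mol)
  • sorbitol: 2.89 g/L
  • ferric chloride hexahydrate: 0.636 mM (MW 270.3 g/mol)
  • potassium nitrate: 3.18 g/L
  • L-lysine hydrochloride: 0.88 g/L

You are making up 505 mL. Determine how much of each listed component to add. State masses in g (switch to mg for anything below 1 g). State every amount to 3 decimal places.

sodium carbonate 2.371 g; glycerol 16.835 g; manganese chloride tetrahydrate 22.087 mg; sorbitol 1.459 g; ferric chloride hexahydrate 86.815 mg; potassium nitrate 1.606 g; L-lysine hydrochloride 444.400 mg

Scale factor relative to 1 L: 0.505.
sodium carbonate: 44.3 mmol/L × 105.99 g/mol × 0.505 L ÷ 1000 = 2.371 g
glycerol: 362 mmol/L × 92.09 g/mol × 0.505 L ÷ 1000 = 16.835 g
manganese chloride tetrahydrate: 0.221 mmol/L × 197.9 mg/mmol × 0.505 L = 22.087 mg
sorbitol: 2.89 g/L × 0.505 L = 1.459 g
ferric chloride hexahydrate: 0.636 mmol/L × 270.3 mg/mmol × 0.505 L = 86.815 mg
potassium nitrate: 3.18 g/L × 0.505 L = 1.606 g
L-lysine hydrochloride: 0.88 g/L × 0.505 L = 0.4444 g = 444.400 mg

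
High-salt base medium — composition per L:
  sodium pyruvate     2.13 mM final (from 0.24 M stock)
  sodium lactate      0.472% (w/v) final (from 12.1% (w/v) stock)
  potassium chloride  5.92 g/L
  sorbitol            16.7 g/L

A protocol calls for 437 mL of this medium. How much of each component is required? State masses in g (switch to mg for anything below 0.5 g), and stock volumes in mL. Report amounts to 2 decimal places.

Scale factor relative to 1 L: 0.437.
sodium pyruvate: dilute stock: 2.13 mM × 437 mL ÷ 240 mM = 3.88 mL
sodium lactate: dilute stock: 0.472% ÷ 12.1% × 437 mL = 17.05 mL
potassium chloride: 5.92 g/L × 0.437 L = 2.59 g
sorbitol: 16.7 g/L × 0.437 L = 7.30 g

sodium pyruvate 3.88 mL; sodium lactate 17.05 mL; potassium chloride 2.59 g; sorbitol 7.30 g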